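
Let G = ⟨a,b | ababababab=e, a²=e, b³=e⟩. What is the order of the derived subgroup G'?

G' = [G, G] is generated by all commutators. The generator-pair commutators are: [a, b] = abab².
The subgroup they normally generate is {e, a, b, b², ab, aba, abab, ababa, b²ab²a, b²ab², b²a, ab², ba, bab, baba, ab²ab²a, ab²ab², ab²a, b²ab, b²aba, b²abab, bab²ab², bab²a, bab², abab², ab²ab, ab²aba, ab²abab, abab²ab², abab²a, b²ab²ab, abab²ab, abab²aba, abab²abab, b²ab²abab², b²ab²aba, b²ab²abab, b²abab²ab², b²abab²a, b²abab², babab², bab²ab, bab²aba, bab²abab, babab²ab², babab²a, babab²ab, ab²abab²ab², ab²abab²a, ab²abab², b²abab²ab, b²abab²aba, bab²abab²a, bab²abab², ab²abab²ab, ab²abab²aba, abab²abab²a, abab²abab², abab²abab²ab, bab²abab²ab}, of order 60.
Check: |G/G'| = 60/60 = 1 is the order of the abelianisation.

Answer: 60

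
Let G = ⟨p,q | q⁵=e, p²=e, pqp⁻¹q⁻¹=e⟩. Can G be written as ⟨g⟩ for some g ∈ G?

|G| = 10. The element pq has order 10 (its powers give 10 distinct elements), so ⟨pq⟩ = G and G is cyclic.

Answer: Yes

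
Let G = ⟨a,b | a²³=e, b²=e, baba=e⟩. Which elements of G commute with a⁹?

⟨a⁹⟩ ⊆ C_G(a⁹) since powers of a⁹ commute with a⁹; so |C_G(a⁹)| ≥ |⟨a⁹⟩| = 23.
By orbit–stabilizer, |C_G(a⁹)| = |G| / |conj. class of a⁹| = 46 / 2 = 23.
The 23 elements commuting with a⁹ are {e, a, a², a³, a⁴, a⁵, a⁶, a⁷, a⁸, a⁹, a¹⁰, a¹¹, a¹², a¹³, a¹⁴, a¹⁵, a¹⁶, a¹⁷, a¹⁸, a¹⁹, a²⁰, a²¹, a²²}.

Answer: {e, a, a², a³, a⁴, a⁵, a⁶, a⁷, a⁸, a⁹, a¹⁰, a¹¹, a¹², a¹³, a¹⁴, a¹⁵, a¹⁶, a¹⁷, a¹⁸, a¹⁹, a²⁰, a²¹, a²²}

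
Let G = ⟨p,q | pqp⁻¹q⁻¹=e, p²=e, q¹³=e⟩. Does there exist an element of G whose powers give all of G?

|G| = 26. The element pq has order 26 (its powers give 26 distinct elements), so ⟨pq⟩ = G and G is cyclic.

Answer: Yes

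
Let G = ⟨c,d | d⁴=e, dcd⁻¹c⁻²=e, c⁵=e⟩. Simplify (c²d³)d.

Compute (c²d³) · d by multiplying left to right and reducing via the relations at each step:
  (c²d³) · d = c²

Answer: c²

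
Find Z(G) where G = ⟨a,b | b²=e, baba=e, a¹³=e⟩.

An element z ∈ Z(G) iff z commutes with every generator.
For example e is central: e·a = a = a·e; e·b = b = b·e.
Whereas a ∉ Z(G) since a·b = ab ≠ a¹²b = b·a.
Checking each of the 26 elements this way gives Z(G) = {e}, of order 1.

Answer: {e}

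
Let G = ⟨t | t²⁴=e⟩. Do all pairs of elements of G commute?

G has a single generator, so G is cyclic and hence abelian.

Answer: Yes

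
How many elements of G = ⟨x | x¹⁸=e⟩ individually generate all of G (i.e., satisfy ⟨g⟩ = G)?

G is cyclic of order 18. An element generates G iff its order is 18, and a cyclic group of order 18 has exactly φ(18) = 6 such elements.

Answer: 6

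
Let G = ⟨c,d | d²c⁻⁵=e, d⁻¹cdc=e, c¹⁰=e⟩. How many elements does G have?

Enumerate words in the generators, reducing via the relations: the distinct elements are
  {c, d, e, cd, c², c³, c⁴, c⁵, c⁶, c⁷, c⁸, c⁹, c²d, c³d, c⁴d, d⁻¹, cd⁻¹, c²d⁻¹, c³d⁻¹, c⁴d⁻¹}.
No further products give new elements, so |G| = 20.

Answer: 20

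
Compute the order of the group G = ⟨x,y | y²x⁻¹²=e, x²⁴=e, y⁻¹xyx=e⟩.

Enumerate words in the generators, reducing via the relations: the distinct elements are
  {e, x, y, xy, x², x³, x⁴, x⁵, x⁶, x⁷, x⁸, x⁹, x²y, x²², x²³, x²¹, x²⁰, x³y, x¹², x¹³, x¹¹, x¹⁰, x¹⁴, x¹⁵, x¹⁶, x¹⁷, x¹⁸, x¹⁹, x⁴y, x⁵y, x⁶y, x⁷y, x⁸y, x⁹y, y⁻¹, xy⁻¹, x¹¹y, x¹⁰y, x²y⁻¹, x³y⁻¹, x⁴y⁻¹, x⁵y⁻¹, x⁶y⁻¹, x⁷y⁻¹, x⁸y⁻¹, x⁹y⁻¹, x¹¹y⁻¹, x¹⁰y⁻¹}.
No further products give new elements, so |G| = 48.

Answer: 48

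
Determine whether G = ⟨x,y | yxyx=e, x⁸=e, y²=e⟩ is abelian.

x·y = xy but y·x = x⁷y, so x·y ≠ y·x and G is not abelian.

Answer: No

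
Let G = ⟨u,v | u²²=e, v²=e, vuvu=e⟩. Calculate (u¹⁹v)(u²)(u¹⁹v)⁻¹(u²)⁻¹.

[(u¹⁹v), (u²)] = (u¹⁹v)·(u²)·(u¹⁹v)⁻¹·(u²)⁻¹.
  (u¹⁹v) · (u²) = u¹⁷v
  (u¹⁷v) · (u¹⁹v) = u²⁰
  (u²⁰) · (u²⁰) = u¹⁸

Answer: u¹⁸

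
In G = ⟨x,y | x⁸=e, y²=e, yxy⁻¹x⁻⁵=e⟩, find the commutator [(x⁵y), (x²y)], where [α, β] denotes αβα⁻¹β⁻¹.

[(x⁵y), (x²y)] = (x⁵y)·(x²y)·(x⁵y)⁻¹·(x²y)⁻¹.
  (x⁵y) · (x²y) = x⁷
  (x⁷) · (x⁷y) = x⁶y
  (x⁶y) · (x⁶y) = x⁴

Answer: x⁴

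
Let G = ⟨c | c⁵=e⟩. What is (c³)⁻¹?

The order of (c³) is 5 (smallest k with (c³)ᵏ = e), so (c³)⁻¹ = (c³)⁴ = c².
Check: (c³) · (c²) → (c³) · c² = e, giving e as required.

Answer: c²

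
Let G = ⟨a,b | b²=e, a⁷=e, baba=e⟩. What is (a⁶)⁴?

Compute successive powers of (a⁶), reducing at each step:
  (a⁶)²: (a⁶) · a⁶ = a⁵
  (a⁶)³: (a⁵) · a⁶ = a⁴
  (a⁶)⁴: (a⁴) · a⁶ = a³

Answer: a³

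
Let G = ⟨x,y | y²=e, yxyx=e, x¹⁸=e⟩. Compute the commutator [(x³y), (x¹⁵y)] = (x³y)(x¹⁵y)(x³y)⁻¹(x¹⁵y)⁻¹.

[(x³y), (x¹⁵y)] = (x³y)·(x¹⁵y)·(x³y)⁻¹·(x¹⁵y)⁻¹.
  (x³y) · (x¹⁵y) = x⁶
  (x⁶) · (x³y) = x⁹y
  (x⁹y) · (x¹⁵y) = x¹²

Answer: x¹²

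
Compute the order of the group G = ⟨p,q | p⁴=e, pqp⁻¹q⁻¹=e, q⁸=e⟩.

Enumerate words in the generators, reducing via the relations: the distinct elements are
  {e, p, q, pq, p², p³, q², q³, q⁴, q⁵, q⁶, q⁷, pq², pq³, pq⁴, pq⁵, pq⁶, pq⁷, p²q, p³q, p²q², p²q³, p²q⁴, p²q⁵, p²q⁶, p²q⁷, p³q², p³q³, p³q⁴, p³q⁵, p³q⁶, p³q⁷}.
No further products give new elements, so |G| = 32.

Answer: 32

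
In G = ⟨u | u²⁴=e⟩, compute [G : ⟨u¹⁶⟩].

First find ord(u¹⁶) by computing successive powers:
  (u¹⁶)¹ = u¹⁶, (u¹⁶)² = u⁸, (u¹⁶)³ = e.
So |⟨u¹⁶⟩| = ord(u¹⁶) = 3. With |G| = 24, by Lagrange [G : ⟨u¹⁶⟩] = 24/3 = 8.

Answer: 8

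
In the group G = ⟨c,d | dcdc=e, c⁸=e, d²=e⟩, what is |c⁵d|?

Compute successive powers until reaching e:
  (c⁵d)¹ = c⁵d, (c⁵d)² = e.
The smallest positive k with (c⁵d)ᵏ = e is 2.

Answer: 2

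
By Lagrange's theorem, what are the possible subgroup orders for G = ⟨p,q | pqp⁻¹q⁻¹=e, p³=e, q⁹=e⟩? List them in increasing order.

|G| = 27 = 3³. By Lagrange's theorem the order of any subgroup divides 27; the divisors of 27 are 1, 3, 9, 27.

Answer: 1, 3, 9, 27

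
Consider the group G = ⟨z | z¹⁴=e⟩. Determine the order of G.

G is generated by a single element, so G is cyclic. The relator gives z¹⁴ = e and no smaller power is forced to be e, so the 14 powers {e, z, z², z³, z⁴, z⁵, z⁶, z⁷, z⁸, z⁹, z¹², z¹³, z¹¹, z¹⁰} are distinct. Hence |G| = 14.

Answer: 14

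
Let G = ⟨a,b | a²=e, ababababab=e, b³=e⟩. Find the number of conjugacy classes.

The conjugacy classes (representative and size) are:
  [e] (size 1), [abab²abab²a] (size 15), [babab²a] (size 20), [ab²ab²a] (size 12), [b²abab²] (size 12).
Class equation: 1 + 15 + 20 + 12 + 12 = 60 = |G|. So G has 5 conjugacy classes.

Answer: 5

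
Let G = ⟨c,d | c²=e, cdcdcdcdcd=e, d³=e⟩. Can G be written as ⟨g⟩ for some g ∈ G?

Every cyclic group is abelian. But c·d = cd while d·c = dc, so c·d ≠ d·c and G is not abelian. Hence G is not cyclic.

Answer: No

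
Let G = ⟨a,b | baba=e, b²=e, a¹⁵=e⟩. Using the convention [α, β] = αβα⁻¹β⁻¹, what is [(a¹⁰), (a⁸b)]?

[(a¹⁰), (a⁸b)] = (a¹⁰)·(a⁸b)·(a¹⁰)⁻¹·(a⁸b)⁻¹.
  (a¹⁰) · (a⁸b) = a³b
  (a³b) · (a⁵) = a¹³b
  (a¹³b) · (a⁸b) = a⁵

Answer: a⁵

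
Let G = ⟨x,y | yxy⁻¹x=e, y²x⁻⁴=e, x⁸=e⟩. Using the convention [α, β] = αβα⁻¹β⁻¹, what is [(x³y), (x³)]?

[(x³y), (x³)] = (x³y)·(x³)·(x³y)⁻¹·(x³)⁻¹.
  (x³y) · (x³) = y
  y · (x³y⁻¹) = x⁵
  (x⁵) · (x⁵) = x²

Answer: x²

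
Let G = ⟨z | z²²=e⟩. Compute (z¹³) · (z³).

Compute (z¹³) · (z³) by multiplying left to right and reducing via the relations at each step:
  (z¹³) · z³ = z¹⁶

Answer: z¹⁶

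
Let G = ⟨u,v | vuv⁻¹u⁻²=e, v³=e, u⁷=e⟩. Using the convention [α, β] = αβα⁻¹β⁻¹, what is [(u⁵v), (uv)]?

[(u⁵v), (uv)] = (u⁵v)·(uv)·(u⁵v)⁻¹·(uv)⁻¹.
  (u⁵v) · (uv) = v²
  (v²) · (uv²) = u⁴v
  (u⁴v) · (u³v²) = u³

Answer: u³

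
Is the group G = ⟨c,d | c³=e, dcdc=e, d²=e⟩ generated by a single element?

Every cyclic group is abelian. But c·d = cd while d·c = c²d, so c·d ≠ d·c and G is not abelian. Hence G is not cyclic.

Answer: No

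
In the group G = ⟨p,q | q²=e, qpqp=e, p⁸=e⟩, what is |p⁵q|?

Compute successive powers until reaching e:
  (p⁵q)¹ = p⁵q, (p⁵q)² = e.
The smallest positive k with (p⁵q)ᵏ = e is 2.

Answer: 2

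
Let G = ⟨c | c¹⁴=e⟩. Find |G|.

G is generated by a single element, so G is cyclic. The relator gives c¹⁴ = e and no smaller power is forced to be e, so the 14 powers {c, e, c², c³, c⁴, c⁵, c⁶, c⁷, c⁸, c⁹, c¹², c¹³, c¹¹, c¹⁰} are distinct. Hence |G| = 14.

Answer: 14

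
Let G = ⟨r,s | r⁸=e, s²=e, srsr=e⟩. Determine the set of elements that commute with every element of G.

An element z ∈ Z(G) iff z commutes with every generator.
For example r⁴ is central: (r⁴)·r = r⁵ = r·(r⁴); (r⁴)·s = r⁴s = s·(r⁴).
Whereas r ∉ Z(G) since r·s = rs ≠ r⁷s = s·r.
Checking each of the 16 elements this way gives Z(G) = {e, r⁴}, of order 2.

Answer: {e, r⁴}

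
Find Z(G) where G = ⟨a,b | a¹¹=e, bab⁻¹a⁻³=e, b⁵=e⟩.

An element z ∈ Z(G) iff z commutes with every generator.
For example e is central: e·a = a = a·e; e·b = b = b·e.
Whereas a ∉ Z(G) since a·b = ab ≠ a³b = b·a.
Checking each of the 55 elements this way gives Z(G) = {e}, of order 1.

Answer: {e}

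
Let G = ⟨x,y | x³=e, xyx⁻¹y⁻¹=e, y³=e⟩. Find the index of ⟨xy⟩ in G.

First find ord(xy) by computing successive powers:
  (xy)¹ = xy, (xy)² = x²y², (xy)³ = e.
So |⟨xy⟩| = ord(xy) = 3. With |G| = 9, by Lagrange [G : ⟨xy⟩] = 9/3 = 3.

Answer: 3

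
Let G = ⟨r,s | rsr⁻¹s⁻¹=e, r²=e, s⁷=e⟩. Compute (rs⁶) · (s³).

Compute (rs⁶) · (s³) by multiplying left to right and reducing via the relations at each step:
  (rs⁶) · s³ = rs²

Answer: rs²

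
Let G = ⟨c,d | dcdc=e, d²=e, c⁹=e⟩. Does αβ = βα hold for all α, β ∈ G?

c·d = cd but d·c = c⁸d, so c·d ≠ d·c and G is not abelian.

Answer: No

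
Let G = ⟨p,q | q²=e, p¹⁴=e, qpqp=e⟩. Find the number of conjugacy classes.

The conjugacy classes (representative and size) are:
  [e] (size 1), [p¹³] (size 2), [p²] (size 2), [p³] (size 2), [p¹⁰] (size 2), [p⁵] (size 2), [p⁸] (size 2), [p⁷] (size 1), [p⁶q] (size 7), [p⁹q] (size 7).
Class equation: 1 + 2 + 2 + 2 + 2 + 2 + 2 + 1 + 7 + 7 = 28 = |G|. So G has 10 conjugacy classes.

Answer: 10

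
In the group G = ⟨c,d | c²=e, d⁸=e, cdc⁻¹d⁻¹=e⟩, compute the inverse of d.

The order of d is 8 (smallest k with dᵏ = e), so d⁻¹ = d⁷ = d⁷.
Check: d · (d⁷) → d · d⁷ = e, giving e as required.

Answer: d⁷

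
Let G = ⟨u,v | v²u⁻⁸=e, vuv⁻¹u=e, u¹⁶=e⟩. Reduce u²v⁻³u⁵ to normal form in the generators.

Multiply left to right, reducing at each step:
  (u²) · v⁻³ = u²v
  (u²v) · u⁵ = u⁵v⁻¹

Answer: u⁵v⁻¹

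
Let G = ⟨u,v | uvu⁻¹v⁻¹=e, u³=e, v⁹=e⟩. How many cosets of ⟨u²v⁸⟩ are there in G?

First find ord(u²v⁸) by computing successive powers:
  (u²v⁸)¹ = u²v⁸, (u²v⁸)² = uv⁷, (u²v⁸)³ = v⁶, (u²v⁸)⁴ = u²v⁵, (u²v⁸)⁵ = uv⁴, (u²v⁸)⁶ = v³, (u²v⁸)⁷ = u²v², (u²v⁸)⁸ = uv, (u²v⁸)⁹ = e.
So |⟨u²v⁸⟩| = ord(u²v⁸) = 9. With |G| = 27, by Lagrange [G : ⟨u²v⁸⟩] = 27/9 = 3.

Answer: 3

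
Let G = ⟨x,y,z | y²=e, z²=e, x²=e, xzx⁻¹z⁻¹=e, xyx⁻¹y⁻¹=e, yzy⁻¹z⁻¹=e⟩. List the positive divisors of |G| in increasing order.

|G| = 8 = 2³. By Lagrange's theorem the order of any subgroup divides 8; the divisors of 8 are 1, 2, 4, 8.

Answer: 1, 2, 4, 8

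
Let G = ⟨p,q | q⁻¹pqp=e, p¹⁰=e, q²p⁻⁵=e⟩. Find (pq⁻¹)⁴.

Compute successive powers of (pq⁻¹), reducing at each step:
  (pq⁻¹)²: (pq⁻¹) · p = q⁻¹;   (q⁻¹) · q⁻¹ = p⁵
  (pq⁻¹)³: (p⁵) · p = p⁶;   (p⁶) · q⁻¹ = pq
  (pq⁻¹)⁴: (pq) · p = q;   q · q⁻¹ = e

Answer: e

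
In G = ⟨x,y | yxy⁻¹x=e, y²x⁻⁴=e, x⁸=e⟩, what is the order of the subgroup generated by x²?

|⟨x²⟩| equals the order of x². Compute successive powers until reaching e:
  (x²)¹ = x², (x²)² = x⁴, (x²)³ = x⁶, (x²)⁴ = e.
The smallest positive k with (x²)ᵏ = e is 4, so |⟨x²⟩| = 4.

Answer: 4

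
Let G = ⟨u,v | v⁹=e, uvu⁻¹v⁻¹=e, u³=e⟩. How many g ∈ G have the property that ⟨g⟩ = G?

⟨g⟩ = G would require ord(g) = |G| = 27, but the maximum element order in G is 9 < 27. So G is not cyclic and no single element generates it: the count is 0.

Answer: 0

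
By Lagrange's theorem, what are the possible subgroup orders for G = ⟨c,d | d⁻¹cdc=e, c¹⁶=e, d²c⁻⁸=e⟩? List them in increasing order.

|G| = 32 = 2⁵. By Lagrange's theorem the order of any subgroup divides 32; the divisors of 32 are 1, 2, 4, 8, 16, 32.

Answer: 1, 2, 4, 8, 16, 32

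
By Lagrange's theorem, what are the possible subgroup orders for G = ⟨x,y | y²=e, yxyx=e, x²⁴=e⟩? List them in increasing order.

|G| = 48 = 2⁴ · 3. By Lagrange's theorem the order of any subgroup divides 48; the divisors of 48 are 1, 2, 3, 4, 6, 8, 12, 16, 24, 48.

Answer: 1, 2, 3, 4, 6, 8, 12, 16, 24, 48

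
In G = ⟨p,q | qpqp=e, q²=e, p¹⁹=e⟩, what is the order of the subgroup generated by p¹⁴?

|⟨p¹⁴⟩| equals the order of p¹⁴. Compute successive powers until reaching e:
  (p¹⁴)¹ = p¹⁴, (p¹⁴)² = p⁹, (p¹⁴)³ = p⁴, (p¹⁴)⁴ = p¹⁸, (p¹⁴)⁵ = p¹³, (p¹⁴)⁶ = p⁸, (p¹⁴)⁷ = p³, (p¹⁴)⁸ = p¹⁷, (p¹⁴)⁹ = p¹², (p¹⁴)¹⁰ = p⁷, (p¹⁴)¹¹ = p², (p¹⁴)¹² = p¹⁶, (p¹⁴)¹³ = p¹¹, (p¹⁴)¹⁴ = p⁶, (p¹⁴)¹⁵ = p, (p¹⁴)¹⁶ = p¹⁵, (p¹⁴)¹⁷ = p¹⁰, (p¹⁴)¹⁸ = p⁵, (p¹⁴)¹⁹ = e.
The smallest positive k with (p¹⁴)ᵏ = e is 19, so |⟨p¹⁴⟩| = 19.

Answer: 19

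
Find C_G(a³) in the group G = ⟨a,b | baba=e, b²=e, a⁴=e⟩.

⟨a³⟩ ⊆ C_G(a³) since powers of a³ commute with a³; so |C_G(a³)| ≥ |⟨a³⟩| = 4.
By orbit–stabilizer, |C_G(a³)| = |G| / |conj. class of a³| = 8 / 2 = 4.
The 4 elements commuting with a³ are {e, a, a², a³}.

Answer: {e, a, a², a³}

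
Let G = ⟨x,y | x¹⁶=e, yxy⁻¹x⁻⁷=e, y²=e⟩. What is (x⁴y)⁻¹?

The order of (x⁴y) is 2 (smallest k with (x⁴y)ᵏ = e), so (x⁴y)⁻¹ = (x⁴y)¹ = x⁴y.
Check: (x⁴y) · (x⁴y) → (x⁴y) · x⁴ = y;   y · y = e, giving e as required.

Answer: x⁴y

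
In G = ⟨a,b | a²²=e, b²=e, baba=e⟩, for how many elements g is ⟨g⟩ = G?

⟨g⟩ = G would require ord(g) = |G| = 44, but the maximum element order in G is 22 < 44. So G is not cyclic and no single element generates it: the count is 0.

Answer: 0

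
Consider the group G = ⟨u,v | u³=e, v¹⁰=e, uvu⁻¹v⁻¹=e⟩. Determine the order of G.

Enumerate words in the generators, reducing via the relations: the distinct elements are
  {e, u, v, uv, u², v², v³, v⁴, v⁵, v⁶, v⁷, v⁸, v⁹, uv², uv³, uv⁴, uv⁵, uv⁶, uv⁷, uv⁸, uv⁹, u²v, u²v², u²v³, u²v⁴, u²v⁵, u²v⁶, u²v⁷, u²v⁸, u²v⁹}.
No further products give new elements, so |G| = 30.

Answer: 30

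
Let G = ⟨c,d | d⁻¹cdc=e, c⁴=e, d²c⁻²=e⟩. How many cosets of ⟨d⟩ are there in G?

First find ord(d) by computing successive powers:
  d¹ = d, d² = c², d³ = d⁻¹, d⁴ = e.
So |⟨d⟩| = ord(d) = 4. With |G| = 8, by Lagrange [G : ⟨d⟩] = 8/4 = 2.

Answer: 2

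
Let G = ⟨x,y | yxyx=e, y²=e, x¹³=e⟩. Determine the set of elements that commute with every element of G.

An element z ∈ Z(G) iff z commutes with every generator.
For example e is central: e·x = x = x·e; e·y = y = y·e.
Whereas x ∉ Z(G) since x·y = xy ≠ x¹²y = y·x.
Checking each of the 26 elements this way gives Z(G) = {e}, of order 1.

Answer: {e}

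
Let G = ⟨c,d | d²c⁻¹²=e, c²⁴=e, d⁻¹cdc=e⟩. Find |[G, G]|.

G' = [G, G] is generated by all commutators. The generator-pair commutators are: [c, d] = c².
The subgroup they normally generate is {e, c², c⁴, c⁶, c⁸, c¹⁰, c¹², c¹⁴, c¹⁶, c¹⁸, c²⁰, c²²}, of order 12.
Check: |G/G'| = 48/12 = 4 is the order of the abelianisation.

Answer: 12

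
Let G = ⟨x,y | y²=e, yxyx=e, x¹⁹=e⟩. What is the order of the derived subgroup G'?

G' = [G, G] is generated by all commutators. The generator-pair commutators are: [x, y] = x².
The subgroup they normally generate is {e, x, x², x³, x⁴, x⁵, x⁶, x⁷, x⁸, x⁹, x¹⁰, x¹¹, x¹², x¹³, x¹⁴, x¹⁵, x¹⁶, x¹⁷, x¹⁸}, of order 19.
Check: |G/G'| = 38/19 = 2 is the order of the abelianisation.

Answer: 19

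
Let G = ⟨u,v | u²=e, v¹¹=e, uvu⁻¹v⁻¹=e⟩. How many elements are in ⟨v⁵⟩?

|⟨v⁵⟩| equals the order of v⁵. Compute successive powers until reaching e:
  (v⁵)¹ = v⁵, (v⁵)² = v¹⁰, (v⁵)³ = v⁴, (v⁵)⁴ = v⁹, (v⁵)⁵ = v³, (v⁵)⁶ = v⁸, (v⁵)⁷ = v², (v⁵)⁸ = v⁷, (v⁵)⁹ = v, (v⁵)¹⁰ = v⁶, (v⁵)¹¹ = e.
The smallest positive k with (v⁵)ᵏ = e is 11, so |⟨v⁵⟩| = 11.

Answer: 11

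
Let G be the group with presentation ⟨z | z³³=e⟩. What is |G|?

G is generated by a single element, so G is cyclic. The relator gives z³³ = e and no smaller power is forced to be e, so the 33 powers {e, z, z², z³, z⁴, z⁵, z⁶, z⁷, z⁸, z⁹, z²², z²³, z²¹, z²⁰, z²⁴, z²⁵, z²⁶, z²⁷, z²⁸, z²⁹, z³², z³¹, z³⁰, z¹², z¹³, z¹¹, z¹⁰, z¹⁴, z¹⁵, z¹⁶, z¹⁷, z¹⁸, z¹⁹} are distinct. Hence |G| = 33.

Answer: 33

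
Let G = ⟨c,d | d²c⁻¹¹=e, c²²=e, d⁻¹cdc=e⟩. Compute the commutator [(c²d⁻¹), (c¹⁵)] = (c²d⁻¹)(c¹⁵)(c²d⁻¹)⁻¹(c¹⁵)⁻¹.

[(c²d⁻¹), (c¹⁵)] = (c²d⁻¹)·(c¹⁵)·(c²d⁻¹)⁻¹·(c¹⁵)⁻¹.
  (c²d⁻¹) · (c¹⁵) = c⁹d⁻¹
  (c⁹d⁻¹) · (c²d) = c⁷
  (c⁷) · (c⁷) = c¹⁴

Answer: c¹⁴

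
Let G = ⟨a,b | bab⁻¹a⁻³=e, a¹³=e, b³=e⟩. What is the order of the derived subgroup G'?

G' = [G, G] is generated by all commutators. The generator-pair commutators are: [a, b] = a¹¹.
The subgroup they normally generate is {e, a, a², a³, a⁴, a⁵, a⁶, a⁷, a⁸, a⁹, a¹⁰, a¹¹, a¹²}, of order 13.
Check: |G/G'| = 39/13 = 3 is the order of the abelianisation.

Answer: 13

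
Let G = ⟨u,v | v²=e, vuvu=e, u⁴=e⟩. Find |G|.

Enumerate words in the generators, reducing via the relations: the distinct elements are
  {e, u, v, uv, u², u³, u²v, u³v}.
No further products give new elements, so |G| = 8.

Answer: 8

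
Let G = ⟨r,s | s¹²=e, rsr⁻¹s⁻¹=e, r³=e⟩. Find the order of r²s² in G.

Compute successive powers until reaching e:
  (r²s²)¹ = r²s², (r²s²)² = rs⁴, (r²s²)³ = s⁶, (r²s²)⁴ = r²s⁸, (r²s²)⁵ = rs¹⁰, (r²s²)⁶ = e.
The smallest positive k with (r²s²)ᵏ = e is 6.

Answer: 6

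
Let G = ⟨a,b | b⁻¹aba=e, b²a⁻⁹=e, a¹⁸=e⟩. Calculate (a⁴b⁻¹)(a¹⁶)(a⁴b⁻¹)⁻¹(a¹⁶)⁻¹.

[(a⁴b⁻¹), (a¹⁶)] = (a⁴b⁻¹)·(a¹⁶)·(a⁴b⁻¹)⁻¹·(a¹⁶)⁻¹.
  (a⁴b⁻¹) · (a¹⁶) = a⁶b⁻¹
  (a⁶b⁻¹) · (a⁴b) = a²
  (a²) · (a²) = a⁴

Answer: a⁴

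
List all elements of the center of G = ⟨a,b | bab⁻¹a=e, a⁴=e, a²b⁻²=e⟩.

An element z ∈ Z(G) iff z commutes with every generator.
For example a² is central: (a²)·a = a³ = a·(a²); (a²)·b = b⁻¹ = b·(a²).
Whereas a ∉ Z(G) since a·b = ab ≠ ab⁻¹ = b·a.
Checking each of the 8 elements this way gives Z(G) = {e, a²}, of order 2.

Answer: {e, a²}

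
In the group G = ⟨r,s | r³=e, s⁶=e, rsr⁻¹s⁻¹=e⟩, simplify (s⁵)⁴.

Compute successive powers of (s⁵), reducing at each step:
  (s⁵)²: (s⁵) · s⁵ = s⁴
  (s⁵)³: (s⁴) · s⁵ = s³
  (s⁵)⁴: (s³) · s⁵ = s²

Answer: s²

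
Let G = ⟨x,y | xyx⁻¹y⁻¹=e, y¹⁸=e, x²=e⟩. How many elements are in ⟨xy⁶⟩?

|⟨xy⁶⟩| equals the order of xy⁶. Compute successive powers until reaching e:
  (xy⁶)¹ = xy⁶, (xy⁶)² = y¹², (xy⁶)³ = x, (xy⁶)⁴ = y⁶, (xy⁶)⁵ = xy¹², (xy⁶)⁶ = e.
The smallest positive k with (xy⁶)ᵏ = e is 6, so |⟨xy⁶⟩| = 6.

Answer: 6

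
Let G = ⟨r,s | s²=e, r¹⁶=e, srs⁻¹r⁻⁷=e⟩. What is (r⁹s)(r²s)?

Compute (r⁹s) · (r²s) by multiplying left to right and reducing via the relations at each step:
  (r⁹s) · r² = r⁷s
  (r⁷s) · s = r⁷

Answer: r⁷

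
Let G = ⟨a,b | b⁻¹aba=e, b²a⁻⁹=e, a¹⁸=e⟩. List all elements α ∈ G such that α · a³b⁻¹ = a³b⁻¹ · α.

⟨a³b⁻¹⟩ ⊆ C_G(a³b⁻¹) since powers of a³b⁻¹ commute with a³b⁻¹; so |C_G(a³b⁻¹)| ≥ |⟨a³b⁻¹⟩| = 4.
By orbit–stabilizer, |C_G(a³b⁻¹)| = |G| / |conj. class of a³b⁻¹| = 36 / 9 = 4.
The 4 elements commuting with a³b⁻¹ are {e, a⁹, a³b, a³b⁻¹}.

Answer: {e, a⁹, a³b, a³b⁻¹}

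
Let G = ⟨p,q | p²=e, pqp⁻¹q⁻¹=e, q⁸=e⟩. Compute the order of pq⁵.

Compute successive powers until reaching e:
  (pq⁵)¹ = pq⁵, (pq⁵)² = q², (pq⁵)³ = pq⁷, (pq⁵)⁴ = q⁴, (pq⁵)⁵ = pq, (pq⁵)⁶ = q⁶, (pq⁵)⁷ = pq³, (pq⁵)⁸ = e.
The smallest positive k with (pq⁵)ᵏ = e is 8.

Answer: 8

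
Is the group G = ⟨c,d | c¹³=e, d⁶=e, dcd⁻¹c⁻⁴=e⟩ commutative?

c·d = cd but d·c = c⁴d, so c·d ≠ d·c and G is not abelian.

Answer: No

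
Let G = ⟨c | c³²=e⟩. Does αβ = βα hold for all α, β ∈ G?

G has a single generator, so G is cyclic and hence abelian.

Answer: Yes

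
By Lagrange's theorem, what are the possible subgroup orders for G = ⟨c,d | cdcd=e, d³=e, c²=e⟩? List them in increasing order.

|G| = 6 = 2 · 3. By Lagrange's theorem the order of any subgroup divides 6; the divisors of 6 are 1, 2, 3, 6.

Answer: 1, 2, 3, 6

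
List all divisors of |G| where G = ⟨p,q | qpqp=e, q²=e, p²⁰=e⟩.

|G| = 40 = 2³ · 5. By Lagrange's theorem the order of any subgroup divides 40; the divisors of 40 are 1, 2, 4, 5, 8, 10, 20, 40.

Answer: 1, 2, 4, 5, 8, 10, 20, 40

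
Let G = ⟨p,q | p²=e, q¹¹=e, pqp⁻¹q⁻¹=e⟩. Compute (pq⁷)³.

Compute successive powers of (pq⁷), reducing at each step:
  (pq⁷)²: (pq⁷) · p = q⁷;   (q⁷) · q⁷ = q³
  (pq⁷)³: (q³) · p = pq³;   (pq³) · q⁷ = pq¹⁰

Answer: pq¹⁰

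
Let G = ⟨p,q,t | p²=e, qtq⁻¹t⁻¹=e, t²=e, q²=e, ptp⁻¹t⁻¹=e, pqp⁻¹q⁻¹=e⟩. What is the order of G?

Enumerate words in the generators, reducing via the relations: the distinct elements are
  {e, p, q, t, pq, pt, qt, pqt}.
No further products give new elements, so |G| = 8.

Answer: 8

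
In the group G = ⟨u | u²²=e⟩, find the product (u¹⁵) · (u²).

Compute (u¹⁵) · (u²) by multiplying left to right and reducing via the relations at each step:
  (u¹⁵) · u² = u¹⁷

Answer: u¹⁷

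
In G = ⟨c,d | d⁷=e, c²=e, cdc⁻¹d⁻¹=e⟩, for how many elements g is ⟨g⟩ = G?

G is cyclic of order 14. An element generates G iff its order is 14, and a cyclic group of order 14 has exactly φ(14) = 6 such elements.

Answer: 6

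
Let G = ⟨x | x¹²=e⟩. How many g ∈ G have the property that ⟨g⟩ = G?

G is cyclic of order 12. An element generates G iff its order is 12, and a cyclic group of order 12 has exactly φ(12) = 4 such elements.

Answer: 4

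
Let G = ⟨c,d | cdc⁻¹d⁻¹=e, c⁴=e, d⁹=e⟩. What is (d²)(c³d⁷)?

Compute (d²) · (c³d⁷) by multiplying left to right and reducing via the relations at each step:
  (d²) · c³ = c³d²
  (c³d²) · d⁷ = c³

Answer: c³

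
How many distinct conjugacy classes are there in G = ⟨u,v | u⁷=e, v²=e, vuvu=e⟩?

The conjugacy classes (representative and size) are:
  [e] (size 1), [u⁶] (size 2), [u⁵] (size 2), [u⁴] (size 2), [uv] (size 7).
Class equation: 1 + 2 + 2 + 2 + 7 = 14 = |G|. So G has 5 conjugacy classes.

Answer: 5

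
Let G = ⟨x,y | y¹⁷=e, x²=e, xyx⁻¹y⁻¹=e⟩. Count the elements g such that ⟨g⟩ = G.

G is cyclic of order 34. An element generates G iff its order is 34, and a cyclic group of order 34 has exactly φ(34) = 16 such elements.

Answer: 16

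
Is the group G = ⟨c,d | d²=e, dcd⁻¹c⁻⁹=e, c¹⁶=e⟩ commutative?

c·d = cd but d·c = c⁹d, so c·d ≠ d·c and G is not abelian.

Answer: No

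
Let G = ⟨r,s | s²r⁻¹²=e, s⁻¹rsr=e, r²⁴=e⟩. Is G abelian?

r·s = rs but s·r = r¹¹s⁻¹, so r·s ≠ s·r and G is not abelian.

Answer: No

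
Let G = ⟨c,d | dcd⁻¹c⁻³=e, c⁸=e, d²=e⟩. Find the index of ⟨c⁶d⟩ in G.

First find ord(c⁶d) by computing successive powers:
  (c⁶d)¹ = c⁶d, (c⁶d)² = e.
So |⟨c⁶d⟩| = ord(c⁶d) = 2. With |G| = 16, by Lagrange [G : ⟨c⁶d⟩] = 16/2 = 8.

Answer: 8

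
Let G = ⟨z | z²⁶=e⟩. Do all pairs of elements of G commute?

G has a single generator, so G is cyclic and hence abelian.

Answer: Yes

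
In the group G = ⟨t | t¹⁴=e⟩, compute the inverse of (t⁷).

The order of (t⁷) is 2 (smallest k with (t⁷)ᵏ = e), so (t⁷)⁻¹ = (t⁷)¹ = t⁷.
Check: (t⁷) · (t⁷) → (t⁷) · t⁷ = e, giving e as required.

Answer: t⁷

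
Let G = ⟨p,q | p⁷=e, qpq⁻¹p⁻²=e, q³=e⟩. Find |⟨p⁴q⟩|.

|⟨p⁴q⟩| equals the order of p⁴q. Compute successive powers until reaching e:
  (p⁴q)¹ = p⁴q, (p⁴q)² = p⁵q², (p⁴q)³ = e.
The smallest positive k with (p⁴q)ᵏ = e is 3, so |⟨p⁴q⟩| = 3.

Answer: 3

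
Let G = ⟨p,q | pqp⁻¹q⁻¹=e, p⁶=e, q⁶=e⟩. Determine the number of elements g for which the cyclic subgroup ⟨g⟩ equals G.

⟨g⟩ = G would require ord(g) = |G| = 36, but the maximum element order in G is 6 < 36. So G is not cyclic and no single element generates it: the count is 0.

Answer: 0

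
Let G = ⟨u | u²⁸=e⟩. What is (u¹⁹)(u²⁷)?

Compute (u¹⁹) · (u²⁷) by multiplying left to right and reducing via the relations at each step:
  (u¹⁹) · u²⁷ = u¹⁸

Answer: u¹⁸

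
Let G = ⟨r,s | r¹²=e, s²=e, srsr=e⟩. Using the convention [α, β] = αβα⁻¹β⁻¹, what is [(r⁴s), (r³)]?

[(r⁴s), (r³)] = (r⁴s)·(r³)·(r⁴s)⁻¹·(r³)⁻¹.
  (r⁴s) · (r³) = rs
  (rs) · (r⁴s) = r⁹
  (r⁹) · (r⁹) = r⁶

Answer: r⁶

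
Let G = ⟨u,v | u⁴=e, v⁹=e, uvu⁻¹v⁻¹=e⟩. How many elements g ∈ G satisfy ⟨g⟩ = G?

G is cyclic of order 36. An element generates G iff its order is 36, and a cyclic group of order 36 has exactly φ(36) = 12 such elements.

Answer: 12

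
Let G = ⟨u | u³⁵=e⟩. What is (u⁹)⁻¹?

The order of (u⁹) is 35 (smallest k with (u⁹)ᵏ = e), so (u⁹)⁻¹ = (u⁹)³⁴ = u²⁶.
Check: (u⁹) · (u²⁶) → (u⁹) · u²⁶ = e, giving e as required.

Answer: u²⁶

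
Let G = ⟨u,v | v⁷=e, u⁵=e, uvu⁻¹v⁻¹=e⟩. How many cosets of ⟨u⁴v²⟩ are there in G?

First find ord(u⁴v²) by computing successive powers:
  (u⁴v²)¹ = u⁴v², (u⁴v²)² = u³v⁴, (u⁴v²)³ = u²v⁶, (u⁴v²)⁴ = uv, (u⁴v²)⁵ = v³, (u⁴v²)⁶ = u⁴v⁵, (u⁴v²)⁷ = u³, (u⁴v²)⁸ = u²v², (u⁴v²)⁹ = uv⁴, (u⁴v²)¹⁰ = v⁶, (u⁴v²)¹¹ = u⁴v, (u⁴v²)¹² = u³v³, (u⁴v²)¹³ = u²v⁵, (u⁴v²)¹⁴ = u, (u⁴v²)¹⁵ = v², (u⁴v²)¹⁶ = u⁴v⁴, (u⁴v²)¹⁷ = u³v⁶, (u⁴v²)¹⁸ = u²v, (u⁴v²)¹⁹ = uv³, (u⁴v²)²⁰ = v⁵, (u⁴v²)²¹ = u⁴, (u⁴v²)²² = u³v², (u⁴v²)²³ = u²v⁴, (u⁴v²)²⁴ = uv⁶, (u⁴v²)²⁵ = v, (u⁴v²)²⁶ = u⁴v³, (u⁴v²)²⁷ = u³v⁵, (u⁴v²)²⁸ = u², (u⁴v²)²⁹ = uv², (u⁴v²)³⁰ = v⁴, (u⁴v²)³¹ = u⁴v⁶, (u⁴v²)³² = u³v, (u⁴v²)³³ = u²v³, (u⁴v²)³⁴ = uv⁵, (u⁴v²)³⁵ = e.
So |⟨u⁴v²⟩| = ord(u⁴v²) = 35. With |G| = 35, by Lagrange [G : ⟨u⁴v²⟩] = 35/35 = 1.

Answer: 1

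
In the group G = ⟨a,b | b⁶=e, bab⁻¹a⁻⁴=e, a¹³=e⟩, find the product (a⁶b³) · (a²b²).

Compute (a⁶b³) · (a²b²) by multiplying left to right and reducing via the relations at each step:
  (a⁶b³) · a² = a⁴b³
  (a⁴b³) · b² = a⁴b⁵

Answer: a⁴b⁵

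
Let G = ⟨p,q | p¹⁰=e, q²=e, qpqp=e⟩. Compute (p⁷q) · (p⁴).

Compute (p⁷q) · (p⁴) by multiplying left to right and reducing via the relations at each step:
  (p⁷q) · p⁴ = p³q

Answer: p³q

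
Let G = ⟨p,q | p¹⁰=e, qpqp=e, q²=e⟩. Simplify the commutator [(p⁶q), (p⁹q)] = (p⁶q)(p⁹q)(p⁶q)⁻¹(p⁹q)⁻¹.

[(p⁶q), (p⁹q)] = (p⁶q)·(p⁹q)·(p⁶q)⁻¹·(p⁹q)⁻¹.
  (p⁶q) · (p⁹q) = p⁷
  (p⁷) · (p⁶q) = p³q
  (p³q) · (p⁹q) = p⁴

Answer: p⁴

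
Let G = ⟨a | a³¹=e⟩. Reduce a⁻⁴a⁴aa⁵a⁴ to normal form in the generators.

Multiply left to right, reducing at each step:
  (a²⁷) · a⁴ = e
  e · a = a
  a · a⁵ = a⁶
  (a⁶) · a⁴ = a¹⁰

Answer: a¹⁰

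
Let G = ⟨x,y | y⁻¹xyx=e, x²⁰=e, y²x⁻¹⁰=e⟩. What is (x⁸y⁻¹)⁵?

Compute successive powers of (x⁸y⁻¹), reducing at each step:
  (x⁸y⁻¹)²: (x⁸y⁻¹) · x⁸ = y⁻¹;   (y⁻¹) · y⁻¹ = x¹⁰
  (x⁸y⁻¹)³: (x¹⁰) · x⁸ = x¹⁸;   (x¹⁸) · y⁻¹ = x⁸y
  (x⁸y⁻¹)⁴: (x⁸y) · x⁸ = y;   y · y⁻¹ = e
  (x⁸y⁻¹)⁵: e · x⁸ = x⁸;   (x⁸) · y⁻¹ = x⁸y⁻¹

Answer: x⁸y⁻¹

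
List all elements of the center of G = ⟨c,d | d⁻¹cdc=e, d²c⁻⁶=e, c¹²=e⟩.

An element z ∈ Z(G) iff z commutes with every generator.
For example c⁶ is central: (c⁶)·c = c⁷ = c·(c⁶); (c⁶)·d = d⁻¹ = d·(c⁶).
Whereas c ∉ Z(G) since c·d = cd ≠ c⁵d⁻¹ = d·c.
Checking each of the 24 elements this way gives Z(G) = {e, c⁶}, of order 2.

Answer: {e, c⁶}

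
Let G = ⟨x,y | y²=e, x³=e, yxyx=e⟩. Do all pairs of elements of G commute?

x·y = xy but y·x = x²y, so x·y ≠ y·x and G is not abelian.

Answer: No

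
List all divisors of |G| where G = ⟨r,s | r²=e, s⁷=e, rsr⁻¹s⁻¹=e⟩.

|G| = 14 = 2 · 7. By Lagrange's theorem the order of any subgroup divides 14; the divisors of 14 are 1, 2, 7, 14.

Answer: 1, 2, 7, 14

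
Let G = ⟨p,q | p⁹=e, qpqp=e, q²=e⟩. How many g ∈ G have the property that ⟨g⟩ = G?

⟨g⟩ = G would require ord(g) = |G| = 18, but the maximum element order in G is 9 < 18. So G is not cyclic and no single element generates it: the count is 0.

Answer: 0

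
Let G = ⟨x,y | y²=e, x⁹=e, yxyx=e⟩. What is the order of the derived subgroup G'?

G' = [G, G] is generated by all commutators. The generator-pair commutators are: [x, y] = x².
The subgroup they normally generate is {e, x, x², x³, x⁴, x⁵, x⁶, x⁷, x⁸}, of order 9.
Check: |G/G'| = 18/9 = 2 is the order of the abelianisation.

Answer: 9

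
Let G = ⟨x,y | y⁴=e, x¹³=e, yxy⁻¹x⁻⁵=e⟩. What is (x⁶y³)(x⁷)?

Compute (x⁶y³) · (x⁷) by multiplying left to right and reducing via the relations at each step:
  (x⁶y³) · x⁷ = x¹⁰y³

Answer: x¹⁰y³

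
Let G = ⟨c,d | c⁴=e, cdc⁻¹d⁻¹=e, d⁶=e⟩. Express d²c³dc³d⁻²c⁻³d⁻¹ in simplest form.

Multiply left to right, reducing at each step:
  (d²) · c³ = c³d²
  (c³d²) · d = c³d³
  (c³d³) · c³ = c²d³
  (c²d³) · d⁻² = c²d
  (c²d) · c⁻³ = c³d
  (c³d) · d⁻¹ = c³

Answer: c³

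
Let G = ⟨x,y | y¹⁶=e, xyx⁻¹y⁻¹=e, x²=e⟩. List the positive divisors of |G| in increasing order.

|G| = 32 = 2⁵. By Lagrange's theorem the order of any subgroup divides 32; the divisors of 32 are 1, 2, 4, 8, 16, 32.

Answer: 1, 2, 4, 8, 16, 32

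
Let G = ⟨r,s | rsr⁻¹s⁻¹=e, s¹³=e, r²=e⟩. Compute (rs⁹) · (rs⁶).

Compute (rs⁹) · (rs⁶) by multiplying left to right and reducing via the relations at each step:
  (rs⁹) · r = s⁹
  (s⁹) · s⁶ = s²

Answer: s²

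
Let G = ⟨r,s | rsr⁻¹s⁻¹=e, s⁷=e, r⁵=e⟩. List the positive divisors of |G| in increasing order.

|G| = 35 = 5 · 7. By Lagrange's theorem the order of any subgroup divides 35; the divisors of 35 are 1, 5, 7, 35.

Answer: 1, 5, 7, 35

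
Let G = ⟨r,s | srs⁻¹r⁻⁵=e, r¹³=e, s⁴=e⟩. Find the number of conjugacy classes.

The conjugacy classes (representative and size) are:
  [e] (size 1), [r] (size 4), [r²] (size 4), [r⁹] (size 4), [r¹²s] (size 13), [r⁴s²] (size 13), [r¹²s³] (size 13).
Class equation: 1 + 4 + 4 + 4 + 13 + 13 + 13 = 52 = |G|. So G has 7 conjugacy classes.

Answer: 7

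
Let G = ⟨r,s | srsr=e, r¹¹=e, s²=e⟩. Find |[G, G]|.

G' = [G, G] is generated by all commutators. The generator-pair commutators are: [r, s] = r².
The subgroup they normally generate is {e, r, r², r³, r⁴, r⁵, r⁶, r⁷, r⁸, r⁹, r¹⁰}, of order 11.
Check: |G/G'| = 22/11 = 2 is the order of the abelianisation.

Answer: 11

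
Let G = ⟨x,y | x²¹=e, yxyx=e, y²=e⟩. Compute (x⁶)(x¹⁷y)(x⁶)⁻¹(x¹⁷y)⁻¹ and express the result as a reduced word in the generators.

[(x⁶), (x¹⁷y)] = (x⁶)·(x¹⁷y)·(x⁶)⁻¹·(x¹⁷y)⁻¹.
  (x⁶) · (x¹⁷y) = x²y
  (x²y) · (x¹⁵) = x⁸y
  (x⁸y) · (x¹⁷y) = x¹²

Answer: x¹²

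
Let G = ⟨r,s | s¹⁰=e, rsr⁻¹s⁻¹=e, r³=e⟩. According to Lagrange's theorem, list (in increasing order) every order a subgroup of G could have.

|G| = 30 = 2 · 3 · 5. By Lagrange's theorem the order of any subgroup divides 30; the divisors of 30 are 1, 2, 3, 5, 6, 10, 15, 30.

Answer: 1, 2, 3, 5, 6, 10, 15, 30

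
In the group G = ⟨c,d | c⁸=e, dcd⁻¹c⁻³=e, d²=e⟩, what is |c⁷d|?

Compute successive powers until reaching e:
  (c⁷d)¹ = c⁷d, (c⁷d)² = c⁴, (c⁷d)³ = c³d, (c⁷d)⁴ = e.
The smallest positive k with (c⁷d)ᵏ = e is 4.

Answer: 4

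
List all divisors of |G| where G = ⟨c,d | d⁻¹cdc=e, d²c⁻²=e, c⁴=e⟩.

|G| = 8 = 2³. By Lagrange's theorem the order of any subgroup divides 8; the divisors of 8 are 1, 2, 4, 8.

Answer: 1, 2, 4, 8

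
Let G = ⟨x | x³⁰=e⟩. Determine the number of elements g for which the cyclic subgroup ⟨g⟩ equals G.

G is cyclic of order 30. An element generates G iff its order is 30, and a cyclic group of order 30 has exactly φ(30) = 8 such elements.

Answer: 8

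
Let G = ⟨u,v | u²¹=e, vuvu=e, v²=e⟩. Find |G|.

Enumerate words in the generators, reducing via the relations: the distinct elements are
  {e, u, v, uv, u², u³, u⁴, u⁵, u⁶, u⁷, u⁸, u⁹, u²v, u²⁰, u³v, u¹², u¹³, u¹¹, u¹⁰, u¹⁴, u¹⁵, u¹⁶, u¹⁷, u¹⁸, u¹⁹, u⁴v, u⁵v, u⁶v, u⁷v, u⁸v, u⁹v, u²⁰v, u¹²v, u¹³v, u¹¹v, u¹⁰v, u¹⁴v, u¹⁵v, u¹⁶v, u¹⁷v, u¹⁸v, u¹⁹v}.
No further products give new elements, so |G| = 42.

Answer: 42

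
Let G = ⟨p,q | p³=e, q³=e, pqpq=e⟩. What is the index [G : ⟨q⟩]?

First find ord(q) by computing successive powers:
  q¹ = q, q² = q², q³ = e.
So |⟨q⟩| = ord(q) = 3. With |G| = 12, by Lagrange [G : ⟨q⟩] = 12/3 = 4.

Answer: 4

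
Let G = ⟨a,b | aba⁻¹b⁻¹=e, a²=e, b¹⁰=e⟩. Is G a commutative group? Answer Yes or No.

Each pair of generators commutes: a·b = ab = b·a. Since the generators pairwise commute, every element of G commutes with every other, so G is abelian.

Answer: Yes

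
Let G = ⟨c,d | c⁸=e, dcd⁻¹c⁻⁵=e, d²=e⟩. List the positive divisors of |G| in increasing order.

|G| = 16 = 2⁴. By Lagrange's theorem the order of any subgroup divides 16; the divisors of 16 are 1, 2, 4, 8, 16.

Answer: 1, 2, 4, 8, 16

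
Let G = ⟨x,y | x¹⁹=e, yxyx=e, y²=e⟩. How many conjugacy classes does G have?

The conjugacy classes (representative and size) are:
  [e] (size 1), [x¹⁸] (size 2), [x²] (size 2), [x¹⁶] (size 2), [x⁴] (size 2), [x¹⁴] (size 2), [x¹³] (size 2), [x¹²] (size 2), [x⁸] (size 2), [x⁹] (size 2), [y] (size 19).
Class equation: 1 + 2 + 2 + 2 + 2 + 2 + 2 + 2 + 2 + 2 + 19 = 38 = |G|. So G has 11 conjugacy classes.

Answer: 11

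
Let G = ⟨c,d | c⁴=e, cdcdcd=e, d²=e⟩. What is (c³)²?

Compute successive powers of (c³), reducing at each step:
  (c³)²: (c³) · c³ = c²

Answer: c²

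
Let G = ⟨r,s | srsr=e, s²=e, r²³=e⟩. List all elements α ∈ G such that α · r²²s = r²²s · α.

⟨r²²s⟩ ⊆ C_G(r²²s) since powers of r²²s commute with r²²s; so |C_G(r²²s)| ≥ |⟨r²²s⟩| = 2.
By orbit–stabilizer, |C_G(r²²s)| = |G| / |conj. class of r²²s| = 46 / 23 = 2.
The 2 elements commuting with r²²s are {e, r²²s}.

Answer: {e, r²²s}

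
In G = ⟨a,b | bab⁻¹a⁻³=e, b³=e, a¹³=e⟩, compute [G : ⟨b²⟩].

First find ord(b²) by computing successive powers:
  (b²)¹ = b², (b²)² = b, (b²)³ = e.
So |⟨b²⟩| = ord(b²) = 3. With |G| = 39, by Lagrange [G : ⟨b²⟩] = 39/3 = 13.

Answer: 13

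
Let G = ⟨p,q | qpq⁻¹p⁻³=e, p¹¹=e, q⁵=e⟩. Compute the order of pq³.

Compute successive powers until reaching e:
  (pq³)¹ = pq³, (pq³)² = p⁶q, (pq³)³ = p⁹q⁴, (pq³)⁴ = p²q², (pq³)⁵ = e.
The smallest positive k with (pq³)ᵏ = e is 5.

Answer: 5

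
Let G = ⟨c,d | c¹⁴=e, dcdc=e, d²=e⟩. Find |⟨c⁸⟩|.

|⟨c⁸⟩| equals the order of c⁸. Compute successive powers until reaching e:
  (c⁸)¹ = c⁸, (c⁸)² = c², (c⁸)³ = c¹⁰, (c⁸)⁴ = c⁴, (c⁸)⁵ = c¹², (c⁸)⁶ = c⁶, (c⁸)⁷ = e.
The smallest positive k with (c⁸)ᵏ = e is 7, so |⟨c⁸⟩| = 7.

Answer: 7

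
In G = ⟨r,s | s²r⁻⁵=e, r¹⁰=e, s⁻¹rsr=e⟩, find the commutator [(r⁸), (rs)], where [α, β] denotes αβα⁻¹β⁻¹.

[(r⁸), (rs)] = (r⁸)·(rs)·(r⁸)⁻¹·(rs)⁻¹.
  (r⁸) · (rs) = r⁴s⁻¹
  (r⁴s⁻¹) · (r²) = r²s⁻¹
  (r²s⁻¹) · (rs⁻¹) = r⁶

Answer: r⁶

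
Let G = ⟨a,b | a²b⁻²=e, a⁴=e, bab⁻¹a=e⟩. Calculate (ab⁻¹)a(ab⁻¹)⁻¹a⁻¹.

[(ab⁻¹), a] = (ab⁻¹)·a·(ab⁻¹)⁻¹·a⁻¹.
  (ab⁻¹) · a = b⁻¹
  (b⁻¹) · (ab) = a³
  (a³) · (a³) = a²

Answer: a²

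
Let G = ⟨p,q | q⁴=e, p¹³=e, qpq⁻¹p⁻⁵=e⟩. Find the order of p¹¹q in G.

Compute successive powers until reaching e:
  (p¹¹q)¹ = p¹¹q, (p¹¹q)² = pq², (p¹¹q)³ = p³q³, (p¹¹q)⁴ = e.
The smallest positive k with (p¹¹q)ᵏ = e is 4.

Answer: 4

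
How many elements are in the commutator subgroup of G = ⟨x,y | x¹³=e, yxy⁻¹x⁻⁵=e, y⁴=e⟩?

G' = [G, G] is generated by all commutators. The generator-pair commutators are: [x, y] = x⁹.
The subgroup they normally generate is {e, x, x², x³, x⁴, x⁵, x⁶, x⁷, x⁸, x⁹, x¹⁰, x¹¹, x¹²}, of order 13.
Check: |G/G'| = 52/13 = 4 is the order of the abelianisation.

Answer: 13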